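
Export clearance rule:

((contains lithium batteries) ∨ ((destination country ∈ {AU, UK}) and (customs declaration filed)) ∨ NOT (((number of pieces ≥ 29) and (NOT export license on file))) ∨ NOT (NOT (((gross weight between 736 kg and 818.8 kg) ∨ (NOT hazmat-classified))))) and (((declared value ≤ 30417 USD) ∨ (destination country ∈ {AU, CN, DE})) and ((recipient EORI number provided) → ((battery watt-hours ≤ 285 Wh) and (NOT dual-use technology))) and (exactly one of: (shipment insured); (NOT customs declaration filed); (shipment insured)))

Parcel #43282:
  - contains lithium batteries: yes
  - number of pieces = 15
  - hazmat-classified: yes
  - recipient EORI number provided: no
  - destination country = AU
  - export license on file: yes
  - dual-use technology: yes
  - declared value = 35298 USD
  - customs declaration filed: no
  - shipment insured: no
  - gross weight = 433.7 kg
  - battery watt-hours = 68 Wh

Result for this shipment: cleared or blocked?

Cleared

Atomic conditions:
  contains lithium batteries: yes → true
  destination country ∈ {AU, UK}: AU is in the set → true
  customs declaration filed: no → false
  number of pieces ≥ 29: 15 ≥ 29 is false
  NOT export license on file: yes → false
  gross weight between 736 kg and 818.8 kg: 433.7 in [736, 818.8] is false
  NOT hazmat-classified: yes → false
  declared value ≤ 30417 USD: 35298 ≤ 30417 is false
  destination country ∈ {AU, CN, DE}: AU is in the set → true
  recipient EORI number provided: no → false
  battery watt-hours ≤ 285 Wh: 68 ≤ 285 is true
  NOT dual-use technology: yes → false
  shipment insured: no → false
  NOT customs declaration filed: no → true
Combine:
[1.2] true AND false = false
[1.3.1] false AND false = false
[1.3] NOT false = true
[1.4.1.1] false OR false = false
[1.4.1] NOT false = true
[1.4] NOT true = false
[1] true OR false OR true OR false = true
[2.1] false OR true = true
[2.2.2] true AND false = false
[2.2] false → false (antecedent false ⇒ implication holds) = true
[2.3] exactly-one(false, true, false) = true
[2] true AND true AND true = true
[root] true AND true = true
Overall: true → cleared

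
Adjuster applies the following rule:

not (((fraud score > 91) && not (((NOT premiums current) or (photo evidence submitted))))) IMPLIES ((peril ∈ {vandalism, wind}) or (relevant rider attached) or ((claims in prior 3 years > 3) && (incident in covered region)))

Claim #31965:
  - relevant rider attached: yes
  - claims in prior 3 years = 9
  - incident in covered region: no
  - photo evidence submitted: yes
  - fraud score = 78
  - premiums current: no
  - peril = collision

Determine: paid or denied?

Atomic conditions:
  fraud score > 91: 78 > 91 is false
  NOT premiums current: no → true
  photo evidence submitted: yes → true
  peril ∈ {vandalism, wind}: collision is not in the set → false
  relevant rider attached: yes → true
  claims in prior 3 years > 3: 9 > 3 is true
  incident in covered region: no → false
Combine:
[1.1.2.1] true OR true = true
[1.1.2] NOT true = false
[1.1] false AND false = false
[1] NOT false = true
[2.3] true AND false = false
[2] false OR true OR false = true
[root] true → true = true
Overall: true → paid

Paid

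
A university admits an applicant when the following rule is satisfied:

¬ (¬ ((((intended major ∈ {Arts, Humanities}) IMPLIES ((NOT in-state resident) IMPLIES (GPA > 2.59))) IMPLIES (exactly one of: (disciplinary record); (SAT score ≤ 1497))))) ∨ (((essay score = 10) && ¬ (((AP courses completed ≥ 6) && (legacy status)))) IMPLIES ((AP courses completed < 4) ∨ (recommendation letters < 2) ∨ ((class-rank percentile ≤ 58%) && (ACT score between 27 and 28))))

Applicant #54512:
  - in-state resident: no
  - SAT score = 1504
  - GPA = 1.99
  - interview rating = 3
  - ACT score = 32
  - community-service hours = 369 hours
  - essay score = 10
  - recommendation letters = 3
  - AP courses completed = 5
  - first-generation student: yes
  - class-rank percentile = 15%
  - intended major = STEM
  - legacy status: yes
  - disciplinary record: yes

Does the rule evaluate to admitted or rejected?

Atomic conditions:
  intended major ∈ {Arts, Humanities}: STEM is not in the set → false
  NOT in-state resident: no → true
  GPA > 2.59: 1.99 > 2.59 is false
  disciplinary record: yes → true
  SAT score ≤ 1497: 1504 ≤ 1497 is false
  essay score = 10: 10 == 10 is true
  AP courses completed ≥ 6: 5 ≥ 6 is false
  legacy status: yes → true
  AP courses completed < 4: 5 < 4 is false
  recommendation letters < 2: 3 < 2 is false
  class-rank percentile ≤ 58%: 15 ≤ 58 is true
  ACT score between 27 and 28: 32 in [27, 28] is false
Combine:
[1.1.1.1.2] true → false = false
[1.1.1.1] false → false (antecedent false ⇒ implication holds) = true
[1.1.1.2] exactly-one(true, false) = true
[1.1.1] true → true = true
[1.1] NOT true = false
[1] NOT false = true
[2.1.2.1] false AND true = false
[2.1.2] NOT false = true
[2.1] true AND true = true
[2.2.3] true AND false = false
[2.2] false OR false OR false = false
[2] true → false = false
[root] true OR false = true
Overall: true → admitted

Admitted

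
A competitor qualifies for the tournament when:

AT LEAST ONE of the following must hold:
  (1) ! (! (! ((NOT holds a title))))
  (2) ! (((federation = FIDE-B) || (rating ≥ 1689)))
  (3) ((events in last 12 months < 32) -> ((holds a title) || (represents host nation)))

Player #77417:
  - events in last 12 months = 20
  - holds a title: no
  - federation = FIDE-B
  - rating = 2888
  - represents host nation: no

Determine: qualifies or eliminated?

Eliminated

Atomic conditions:
  NOT holds a title: no → true
  federation = FIDE-B: FIDE-B == FIDE-B is true
  rating ≥ 1689: 2888 ≥ 1689 is true
  events in last 12 months < 32: 20 < 32 is true
  holds a title: no → false
  represents host nation: no → false
Combine:
[1.1.1] NOT true = false
[1.1] NOT false = true
[1] NOT true = false
[2.1] true OR true = true
[2] NOT true = false
[3.2] false OR false = false
[3] true → false = false
[root] false OR false OR false = false
Overall: false → eliminated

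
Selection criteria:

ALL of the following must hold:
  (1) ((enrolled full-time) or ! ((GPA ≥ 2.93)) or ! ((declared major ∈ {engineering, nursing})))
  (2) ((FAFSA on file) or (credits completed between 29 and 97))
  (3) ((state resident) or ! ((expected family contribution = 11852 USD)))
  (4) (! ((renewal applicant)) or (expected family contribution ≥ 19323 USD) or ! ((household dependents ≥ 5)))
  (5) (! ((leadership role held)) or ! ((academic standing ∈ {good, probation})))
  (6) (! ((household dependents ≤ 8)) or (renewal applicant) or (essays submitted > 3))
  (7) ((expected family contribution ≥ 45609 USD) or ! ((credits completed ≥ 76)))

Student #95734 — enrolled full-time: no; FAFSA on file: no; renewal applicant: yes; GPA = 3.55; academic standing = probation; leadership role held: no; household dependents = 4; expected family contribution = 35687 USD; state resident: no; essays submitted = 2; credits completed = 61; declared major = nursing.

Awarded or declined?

Declined

Atomic conditions:
  enrolled full-time: no → false
  GPA ≥ 2.93: 3.55 ≥ 2.93 is true
  declared major ∈ {engineering, nursing}: nursing is in the set → true
  FAFSA on file: no → false
  credits completed between 29 and 97: 61 in [29, 97] is true
  state resident: no → false
  expected family contribution = 11852 USD: 35687 == 11852 is false
  renewal applicant: yes → true
  expected family contribution ≥ 19323 USD: 35687 ≥ 19323 is true
  household dependents ≥ 5: 4 ≥ 5 is false
  leadership role held: no → false
  academic standing ∈ {good, probation}: probation is in the set → true
  household dependents ≤ 8: 4 ≤ 8 is true
  essays submitted > 3: 2 > 3 is false
  expected family contribution ≥ 45609 USD: 35687 ≥ 45609 is false
  credits completed ≥ 76: 61 ≥ 76 is false
Combine:
[1.2] NOT true = false
[1.3] NOT true = false
[1] false OR false OR false = false
[2] false OR true = true
[3.2] NOT false = true
[3] false OR true = true
[4.1] NOT true = false
[4.3] NOT false = true
[4] false OR true OR true = true
[5.1] NOT false = true
[5.2] NOT true = false
[5] true OR false = true
[6.1] NOT true = false
[6] false OR true OR false = true
[7.2] NOT false = true
[7] false OR true = true
[root] false AND true AND true AND true AND true AND true AND true = false
Overall: false → declined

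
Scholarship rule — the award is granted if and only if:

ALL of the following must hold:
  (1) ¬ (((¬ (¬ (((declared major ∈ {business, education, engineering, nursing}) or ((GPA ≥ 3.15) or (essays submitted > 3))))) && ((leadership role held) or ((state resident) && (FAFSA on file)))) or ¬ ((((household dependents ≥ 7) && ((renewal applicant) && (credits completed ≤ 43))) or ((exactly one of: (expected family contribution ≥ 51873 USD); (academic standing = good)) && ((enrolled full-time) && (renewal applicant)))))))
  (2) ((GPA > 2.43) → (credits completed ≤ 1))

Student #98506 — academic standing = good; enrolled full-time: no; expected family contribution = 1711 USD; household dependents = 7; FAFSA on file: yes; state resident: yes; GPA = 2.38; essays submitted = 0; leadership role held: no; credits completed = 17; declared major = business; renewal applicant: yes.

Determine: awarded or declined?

Atomic conditions:
  declared major ∈ {business, education, engineering, nursing}: business is in the set → true
  GPA ≥ 3.15: 2.38 ≥ 3.15 is false
  essays submitted > 3: 0 > 3 is false
  leadership role held: no → false
  state resident: yes → true
  FAFSA on file: yes → true
  household dependents ≥ 7: 7 ≥ 7 is true
  renewal applicant: yes → true
  credits completed ≤ 43: 17 ≤ 43 is true
  expected family contribution ≥ 51873 USD: 1711 ≥ 51873 is false
  academic standing = good: good == good is true
  enrolled full-time: no → false
  GPA > 2.43: 2.38 > 2.43 is false
  credits completed ≤ 1: 17 ≤ 1 is false
Combine:
[1.1.1.1.1.1.2] false OR false = false
[1.1.1.1.1.1] true OR false = true
[1.1.1.1.1] NOT true = false
[1.1.1.1] NOT false = true
[1.1.1.2.2] true AND true = true
[1.1.1.2] false OR true = true
[1.1.1] true AND true = true
[1.1.2.1.1.2] true AND true = true
[1.1.2.1.1] true AND true = true
[1.1.2.1.2.1] exactly-one(false, true) = true
[1.1.2.1.2.2] false AND true = false
[1.1.2.1.2] true AND false = false
[1.1.2.1] true OR false = true
[1.1.2] NOT true = false
[1.1] true OR false = true
[1] NOT true = false
[2] false → false (antecedent false ⇒ implication holds) = true
[root] false AND true = false
Overall: false → declined

Declined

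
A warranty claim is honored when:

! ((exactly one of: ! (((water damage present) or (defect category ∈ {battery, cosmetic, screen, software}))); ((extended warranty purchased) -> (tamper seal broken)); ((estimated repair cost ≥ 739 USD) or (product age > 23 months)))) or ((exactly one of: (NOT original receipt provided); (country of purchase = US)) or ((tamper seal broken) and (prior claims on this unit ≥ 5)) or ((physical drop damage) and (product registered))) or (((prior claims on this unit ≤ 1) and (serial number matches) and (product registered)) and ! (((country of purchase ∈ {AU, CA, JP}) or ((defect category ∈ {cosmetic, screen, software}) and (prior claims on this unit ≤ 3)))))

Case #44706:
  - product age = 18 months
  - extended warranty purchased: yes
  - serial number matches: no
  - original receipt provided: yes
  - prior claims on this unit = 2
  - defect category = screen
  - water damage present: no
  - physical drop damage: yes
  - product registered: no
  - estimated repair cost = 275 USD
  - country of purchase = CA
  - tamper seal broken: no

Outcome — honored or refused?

Atomic conditions:
  water damage present: no → false
  defect category ∈ {battery, cosmetic, screen, software}: screen is in the set → true
  extended warranty purchased: yes → true
  tamper seal broken: no → false
  estimated repair cost ≥ 739 USD: 275 ≥ 739 is false
  product age > 23 months: 18 > 23 is false
  NOT original receipt provided: yes → false
  country of purchase = US: CA == US is false
  prior claims on this unit ≥ 5: 2 ≥ 5 is false
  physical drop damage: yes → true
  product registered: no → false
  prior claims on this unit ≤ 1: 2 ≤ 1 is false
  serial number matches: no → false
  country of purchase ∈ {AU, CA, JP}: CA is in the set → true
  defect category ∈ {cosmetic, screen, software}: screen is in the set → true
  prior claims on this unit ≤ 3: 2 ≤ 3 is true
Combine:
[1.1.1.1] false OR true = true
[1.1.1] NOT true = false
[1.1.2] true → false = false
[1.1.3] false OR false = false
[1.1] exactly-one(false, false, false) = false
[1] NOT false = true
[2.1] exactly-one(false, false) = false
[2.2] false AND false = false
[2.3] true AND false = false
[2] false OR false OR false = false
[3.1] false AND false AND false = false
[3.2.1.2] true AND true = true
[3.2.1] true OR true = true
[3.2] NOT true = false
[3] false AND false = false
[root] true OR false OR false = true
Overall: true → honored

Honored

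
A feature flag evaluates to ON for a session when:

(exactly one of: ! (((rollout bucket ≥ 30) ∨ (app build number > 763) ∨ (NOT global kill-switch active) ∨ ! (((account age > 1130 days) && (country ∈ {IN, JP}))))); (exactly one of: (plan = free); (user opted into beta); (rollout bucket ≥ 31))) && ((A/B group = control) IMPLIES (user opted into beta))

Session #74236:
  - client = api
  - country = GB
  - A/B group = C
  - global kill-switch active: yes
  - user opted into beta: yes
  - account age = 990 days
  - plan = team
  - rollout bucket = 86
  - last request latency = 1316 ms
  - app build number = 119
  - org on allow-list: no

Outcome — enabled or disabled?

Atomic conditions:
  rollout bucket ≥ 30: 86 ≥ 30 is true
  app build number > 763: 119 > 763 is false
  NOT global kill-switch active: yes → false
  account age > 1130 days: 990 > 1130 is false
  country ∈ {IN, JP}: GB is not in the set → false
  plan = free: team == free is false
  user opted into beta: yes → true
  rollout bucket ≥ 31: 86 ≥ 31 is true
  A/B group = control: C == control is false
Combine:
[1.1.1.4.1] false AND false = false
[1.1.1.4] NOT false = true
[1.1.1] true OR false OR false OR true = true
[1.1] NOT true = false
[1.2] exactly-one(false, true, true) = false
[1] exactly-one(false, false) = false
[2] false → true (antecedent false ⇒ implication holds) = true
[root] false AND true = false
Overall: false → disabled

Disabled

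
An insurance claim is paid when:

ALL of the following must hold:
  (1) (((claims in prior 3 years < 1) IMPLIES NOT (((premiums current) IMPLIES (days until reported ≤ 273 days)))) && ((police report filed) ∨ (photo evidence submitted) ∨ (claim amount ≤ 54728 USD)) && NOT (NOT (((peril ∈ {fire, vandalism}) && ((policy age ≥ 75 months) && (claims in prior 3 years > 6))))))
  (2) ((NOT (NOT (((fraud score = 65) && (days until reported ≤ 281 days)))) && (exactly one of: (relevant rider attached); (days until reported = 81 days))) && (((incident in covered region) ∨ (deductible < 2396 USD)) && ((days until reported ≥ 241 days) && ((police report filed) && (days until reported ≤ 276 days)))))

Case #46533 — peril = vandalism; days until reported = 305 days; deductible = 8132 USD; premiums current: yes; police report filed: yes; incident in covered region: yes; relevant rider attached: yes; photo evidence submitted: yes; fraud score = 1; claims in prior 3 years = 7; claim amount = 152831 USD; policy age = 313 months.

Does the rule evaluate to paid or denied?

Denied

Atomic conditions:
  claims in prior 3 years < 1: 7 < 1 is false
  premiums current: yes → true
  days until reported ≤ 273 days: 305 ≤ 273 is false
  police report filed: yes → true
  photo evidence submitted: yes → true
  claim amount ≤ 54728 USD: 152831 ≤ 54728 is false
  peril ∈ {fire, vandalism}: vandalism is in the set → true
  policy age ≥ 75 months: 313 ≥ 75 is true
  claims in prior 3 years > 6: 7 > 6 is true
  fraud score = 65: 1 == 65 is false
  days until reported ≤ 281 days: 305 ≤ 281 is false
  relevant rider attached: yes → true
  days until reported = 81 days: 305 == 81 is false
  incident in covered region: yes → true
  deductible < 2396 USD: 8132 < 2396 is false
  days until reported ≥ 241 days: 305 ≥ 241 is true
  days until reported ≤ 276 days: 305 ≤ 276 is false
Combine:
[1.1.2.1] true → false = false
[1.1.2] NOT false = true
[1.1] false → true (antecedent false ⇒ implication holds) = true
[1.2] true OR true OR false = true
[1.3.1.1.2] true AND true = true
[1.3.1.1] true AND true = true
[1.3.1] NOT true = false
[1.3] NOT false = true
[1] true AND true AND true = true
[2.1.1.1.1] false AND false = false
[2.1.1.1] NOT false = true
[2.1.1] NOT true = false
[2.1.2] exactly-one(true, false) = true
[2.1] false AND true = false
[2.2.1] true OR false = true
[2.2.2.2] true AND false = false
[2.2.2] true AND false = false
[2.2] true AND false = false
[2] false AND false = false
[root] true AND false = false
Overall: false → denied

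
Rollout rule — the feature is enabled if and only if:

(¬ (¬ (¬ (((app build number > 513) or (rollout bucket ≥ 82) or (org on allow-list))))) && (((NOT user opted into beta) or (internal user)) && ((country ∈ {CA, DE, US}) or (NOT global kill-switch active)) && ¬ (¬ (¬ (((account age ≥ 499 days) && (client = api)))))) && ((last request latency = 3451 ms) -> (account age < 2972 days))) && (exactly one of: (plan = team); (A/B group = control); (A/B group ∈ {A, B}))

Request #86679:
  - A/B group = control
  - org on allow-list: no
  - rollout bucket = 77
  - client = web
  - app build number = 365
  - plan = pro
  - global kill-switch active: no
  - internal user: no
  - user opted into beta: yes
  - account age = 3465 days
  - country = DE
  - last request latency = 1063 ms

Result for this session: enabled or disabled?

Disabled

Atomic conditions:
  app build number > 513: 365 > 513 is false
  rollout bucket ≥ 82: 77 ≥ 82 is false
  org on allow-list: no → false
  NOT user opted into beta: yes → false
  internal user: no → false
  country ∈ {CA, DE, US}: DE is in the set → true
  NOT global kill-switch active: no → true
  account age ≥ 499 days: 3465 ≥ 499 is true
  client = api: web == api is false
  last request latency = 3451 ms: 1063 == 3451 is false
  account age < 2972 days: 3465 < 2972 is false
  plan = team: pro == team is false
  A/B group = control: control == control is true
  A/B group ∈ {A, B}: control is not in the set → false
Combine:
[1.1.1.1.1] false OR false OR false = false
[1.1.1.1] NOT false = true
[1.1.1] NOT true = false
[1.1] NOT false = true
[1.2.1] false OR false = false
[1.2.2] true OR true = true
[1.2.3.1.1.1] true AND false = false
[1.2.3.1.1] NOT false = true
[1.2.3.1] NOT true = false
[1.2.3] NOT false = true
[1.2] false AND true AND true = false
[1.3] false → false (antecedent false ⇒ implication holds) = true
[1] true AND false AND true = false
[2] exactly-one(false, true, false) = true
[root] false AND true = false
Overall: false → disabled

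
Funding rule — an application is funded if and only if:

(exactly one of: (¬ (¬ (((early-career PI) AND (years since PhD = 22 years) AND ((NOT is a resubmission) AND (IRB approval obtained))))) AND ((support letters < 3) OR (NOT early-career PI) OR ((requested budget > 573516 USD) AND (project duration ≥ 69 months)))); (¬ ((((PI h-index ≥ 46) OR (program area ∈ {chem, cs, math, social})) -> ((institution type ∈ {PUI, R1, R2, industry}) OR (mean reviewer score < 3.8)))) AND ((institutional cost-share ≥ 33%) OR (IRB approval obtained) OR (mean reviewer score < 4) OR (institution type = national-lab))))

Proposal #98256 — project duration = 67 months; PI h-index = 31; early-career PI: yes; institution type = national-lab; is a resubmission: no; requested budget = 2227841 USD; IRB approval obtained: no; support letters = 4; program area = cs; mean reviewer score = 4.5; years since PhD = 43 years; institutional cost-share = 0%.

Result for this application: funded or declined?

Atomic conditions:
  early-career PI: yes → true
  years since PhD = 22 years: 43 == 22 is false
  NOT is a resubmission: no → true
  IRB approval obtained: no → false
  support letters < 3: 4 < 3 is false
  NOT early-career PI: yes → false
  requested budget > 573516 USD: 2227841 > 573516 is true
  project duration ≥ 69 months: 67 ≥ 69 is false
  PI h-index ≥ 46: 31 ≥ 46 is false
  program area ∈ {chem, cs, math, social}: cs is in the set → true
  institution type ∈ {PUI, R1, R2, industry}: national-lab is not in the set → false
  mean reviewer score < 3.8: 4.5 < 3.8 is false
  institutional cost-share ≥ 33%: 0 ≥ 33 is false
  mean reviewer score < 4: 4.5 < 4 is false
  institution type = national-lab: national-lab == national-lab is true
Combine:
[1.1.1.1.3] true AND false = false
[1.1.1.1] true AND false AND false = false
[1.1.1] NOT false = true
[1.1] NOT true = false
[1.2.3] true AND false = false
[1.2] false OR false OR false = false
[1] false AND false = false
[2.1.1.1] false OR true = true
[2.1.1.2] false OR false = false
[2.1.1] true → false = false
[2.1] NOT false = true
[2.2] false OR false OR false OR true = true
[2] true AND true = true
[root] exactly-one(false, true) = true
Overall: true → funded

Funded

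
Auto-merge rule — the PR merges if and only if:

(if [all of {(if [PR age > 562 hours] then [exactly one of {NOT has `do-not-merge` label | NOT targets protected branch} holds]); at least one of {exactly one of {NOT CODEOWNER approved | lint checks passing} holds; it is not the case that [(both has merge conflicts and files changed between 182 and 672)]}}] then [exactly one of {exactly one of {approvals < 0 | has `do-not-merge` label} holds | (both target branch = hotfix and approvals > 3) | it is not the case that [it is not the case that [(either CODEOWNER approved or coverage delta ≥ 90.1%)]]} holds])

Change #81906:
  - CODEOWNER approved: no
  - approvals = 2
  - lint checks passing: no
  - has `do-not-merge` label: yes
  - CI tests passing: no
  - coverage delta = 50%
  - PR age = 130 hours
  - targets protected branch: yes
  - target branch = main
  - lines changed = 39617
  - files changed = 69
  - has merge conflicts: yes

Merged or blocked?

Atomic conditions:
  PR age > 562 hours: 130 > 562 is false
  NOT has `do-not-merge` label: yes → false
  NOT targets protected branch: yes → false
  NOT CODEOWNER approved: no → true
  lint checks passing: no → false
  has merge conflicts: yes → true
  files changed between 182 and 672: 69 in [182, 672] is false
  approvals < 0: 2 < 0 is false
  has `do-not-merge` label: yes → true
  target branch = hotfix: main == hotfix is false
  approvals > 3: 2 > 3 is false
  CODEOWNER approved: no → false
  coverage delta ≥ 90.1%: 50 ≥ 90.1 is false
Combine:
[1.1.2] exactly-one(false, false) = false
[1.1] false → false (antecedent false ⇒ implication holds) = true
[1.2.1] exactly-one(true, false) = true
[1.2.2.1] true AND false = false
[1.2.2] NOT false = true
[1.2] true OR true = true
[1] true AND true = true
[2.1] exactly-one(false, true) = true
[2.2] false AND false = false
[2.3.1.1] false OR false = false
[2.3.1] NOT false = true
[2.3] NOT true = false
[2] exactly-one(true, false, false) = true
[root] true → true = true
Overall: true → merged

Merged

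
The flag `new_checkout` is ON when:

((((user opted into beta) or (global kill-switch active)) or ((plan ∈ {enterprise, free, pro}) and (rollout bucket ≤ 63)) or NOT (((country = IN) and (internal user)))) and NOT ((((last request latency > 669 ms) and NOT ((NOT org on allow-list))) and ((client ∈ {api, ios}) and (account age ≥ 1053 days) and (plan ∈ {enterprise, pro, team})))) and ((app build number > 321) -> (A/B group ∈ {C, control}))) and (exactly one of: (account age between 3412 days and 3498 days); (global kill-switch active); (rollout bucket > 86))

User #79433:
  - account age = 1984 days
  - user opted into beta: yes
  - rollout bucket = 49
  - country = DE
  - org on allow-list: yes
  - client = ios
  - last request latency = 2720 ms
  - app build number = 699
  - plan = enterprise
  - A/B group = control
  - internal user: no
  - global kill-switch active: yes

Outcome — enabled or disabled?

Disabled

Atomic conditions:
  user opted into beta: yes → true
  global kill-switch active: yes → true
  plan ∈ {enterprise, free, pro}: enterprise is in the set → true
  rollout bucket ≤ 63: 49 ≤ 63 is true
  country = IN: DE == IN is false
  internal user: no → false
  last request latency > 669 ms: 2720 > 669 is true
  NOT org on allow-list: yes → false
  client ∈ {api, ios}: ios is in the set → true
  account age ≥ 1053 days: 1984 ≥ 1053 is true
  plan ∈ {enterprise, pro, team}: enterprise is in the set → true
  app build number > 321: 699 > 321 is true
  A/B group ∈ {C, control}: control is in the set → true
  account age between 3412 days and 3498 days: 1984 in [3412, 3498] is false
  rollout bucket > 86: 49 > 86 is false
Combine:
[1.1.1] true OR true = true
[1.1.2] true AND true = true
[1.1.3.1] false AND false = false
[1.1.3] NOT false = true
[1.1] true OR true OR true = true
[1.2.1.1.2] NOT false = true
[1.2.1.1] true AND true = true
[1.2.1.2] true AND true AND true = true
[1.2.1] true AND true = true
[1.2] NOT true = false
[1.3] true → true = true
[1] true AND false AND true = false
[2] exactly-one(false, true, false) = true
[root] false AND true = false
Overall: false → disabled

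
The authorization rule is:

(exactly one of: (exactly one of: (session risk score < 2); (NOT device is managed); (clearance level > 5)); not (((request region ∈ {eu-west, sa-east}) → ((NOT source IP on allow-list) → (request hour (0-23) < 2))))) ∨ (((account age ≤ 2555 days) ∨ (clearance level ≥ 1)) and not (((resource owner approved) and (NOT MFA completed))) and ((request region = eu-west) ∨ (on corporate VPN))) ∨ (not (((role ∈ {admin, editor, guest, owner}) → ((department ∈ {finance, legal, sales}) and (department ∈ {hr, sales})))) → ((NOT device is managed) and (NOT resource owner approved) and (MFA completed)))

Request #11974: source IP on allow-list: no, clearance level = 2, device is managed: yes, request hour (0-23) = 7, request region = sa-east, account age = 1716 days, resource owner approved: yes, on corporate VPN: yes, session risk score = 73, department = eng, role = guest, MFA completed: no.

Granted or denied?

Atomic conditions:
  session risk score < 2: 73 < 2 is false
  NOT device is managed: yes → false
  clearance level > 5: 2 > 5 is false
  request region ∈ {eu-west, sa-east}: sa-east is in the set → true
  NOT source IP on allow-list: no → true
  request hour (0-23) < 2: 7 < 2 is false
  account age ≤ 2555 days: 1716 ≤ 2555 is true
  clearance level ≥ 1: 2 ≥ 1 is true
  resource owner approved: yes → true
  NOT MFA completed: no → true
  request region = eu-west: sa-east == eu-west is false
  on corporate VPN: yes → true
  role ∈ {admin, editor, guest, owner}: guest is in the set → true
  department ∈ {finance, legal, sales}: eng is not in the set → false
  department ∈ {hr, sales}: eng is not in the set → false
  NOT resource owner approved: yes → false
  MFA completed: no → false
Combine:
[1.1] exactly-one(false, false, false) = false
[1.2.1.2] true → false = false
[1.2.1] true → false = false
[1.2] NOT false = true
[1] exactly-one(false, true) = true
[2.1] true OR true = true
[2.2.1] true AND true = true
[2.2] NOT true = false
[2.3] false OR true = true
[2] true AND false AND true = false
[3.1.1.2] false AND false = false
[3.1.1] true → false = false
[3.1] NOT false = true
[3.2] false AND false AND false = false
[3] true → false = false
[root] true OR false OR false = true
Overall: true → granted

Granted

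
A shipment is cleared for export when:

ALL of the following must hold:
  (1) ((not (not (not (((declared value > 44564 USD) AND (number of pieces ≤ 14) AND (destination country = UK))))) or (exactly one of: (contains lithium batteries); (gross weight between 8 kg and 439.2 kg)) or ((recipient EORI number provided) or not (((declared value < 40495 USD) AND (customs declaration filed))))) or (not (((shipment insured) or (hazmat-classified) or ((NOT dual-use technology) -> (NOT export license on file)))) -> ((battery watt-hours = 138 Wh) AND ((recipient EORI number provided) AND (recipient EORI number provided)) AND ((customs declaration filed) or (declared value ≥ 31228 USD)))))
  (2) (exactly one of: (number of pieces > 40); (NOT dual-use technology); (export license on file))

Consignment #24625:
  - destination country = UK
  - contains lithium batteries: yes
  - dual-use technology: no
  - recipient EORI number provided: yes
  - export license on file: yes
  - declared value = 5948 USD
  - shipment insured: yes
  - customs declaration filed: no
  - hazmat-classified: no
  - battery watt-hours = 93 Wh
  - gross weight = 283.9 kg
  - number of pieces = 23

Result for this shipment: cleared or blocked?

Atomic conditions:
  declared value > 44564 USD: 5948 > 44564 is false
  number of pieces ≤ 14: 23 ≤ 14 is false
  destination country = UK: UK == UK is true
  contains lithium batteries: yes → true
  gross weight between 8 kg and 439.2 kg: 283.9 in [8, 439.2] is true
  recipient EORI number provided: yes → true
  declared value < 40495 USD: 5948 < 40495 is true
  customs declaration filed: no → false
  shipment insured: yes → true
  hazmat-classified: no → false
  NOT dual-use technology: no → true
  NOT export license on file: yes → false
  battery watt-hours = 138 Wh: 93 == 138 is false
  declared value ≥ 31228 USD: 5948 ≥ 31228 is false
  number of pieces > 40: 23 > 40 is false
  export license on file: yes → true
Combine:
[1.1.1.1.1.1] false AND false AND true = false
[1.1.1.1.1] NOT false = true
[1.1.1.1] NOT true = false
[1.1.1] NOT false = true
[1.1.2] exactly-one(true, true) = false
[1.1.3.2.1] true AND false = false
[1.1.3.2] NOT false = true
[1.1.3] true OR true = true
[1.1] true OR false OR true = true
[1.2.1.1.3] true → false = false
[1.2.1.1] true OR false OR false = true
[1.2.1] NOT true = false
[1.2.2.2] true AND true = true
[1.2.2.3] false OR false = false
[1.2.2] false AND true AND false = false
[1.2] false → false (antecedent false ⇒ implication holds) = true
[1] true OR true = true
[2] exactly-one(false, true, true) = false
[root] true AND false = false
Overall: false → blocked

Blocked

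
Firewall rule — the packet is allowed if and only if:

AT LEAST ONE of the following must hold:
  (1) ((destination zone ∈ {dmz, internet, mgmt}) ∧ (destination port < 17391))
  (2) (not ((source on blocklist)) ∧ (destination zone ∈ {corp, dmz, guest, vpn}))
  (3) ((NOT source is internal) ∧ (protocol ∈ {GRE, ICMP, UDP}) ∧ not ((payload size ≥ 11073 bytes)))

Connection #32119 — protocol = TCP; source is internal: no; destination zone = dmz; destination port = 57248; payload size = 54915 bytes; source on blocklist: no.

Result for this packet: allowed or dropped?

Atomic conditions:
  destination zone ∈ {dmz, internet, mgmt}: dmz is in the set → true
  destination port < 17391: 57248 < 17391 is false
  source on blocklist: no → false
  destination zone ∈ {corp, dmz, guest, vpn}: dmz is in the set → true
  NOT source is internal: no → true
  protocol ∈ {GRE, ICMP, UDP}: TCP is not in the set → false
  payload size ≥ 11073 bytes: 54915 ≥ 11073 is true
Combine:
[1] true AND false = false
[2.1] NOT false = true
[2] true AND true = true
[3.3] NOT true = false
[3] true AND false AND false = false
[root] false OR true OR false = true
Overall: true → allowed

Allowed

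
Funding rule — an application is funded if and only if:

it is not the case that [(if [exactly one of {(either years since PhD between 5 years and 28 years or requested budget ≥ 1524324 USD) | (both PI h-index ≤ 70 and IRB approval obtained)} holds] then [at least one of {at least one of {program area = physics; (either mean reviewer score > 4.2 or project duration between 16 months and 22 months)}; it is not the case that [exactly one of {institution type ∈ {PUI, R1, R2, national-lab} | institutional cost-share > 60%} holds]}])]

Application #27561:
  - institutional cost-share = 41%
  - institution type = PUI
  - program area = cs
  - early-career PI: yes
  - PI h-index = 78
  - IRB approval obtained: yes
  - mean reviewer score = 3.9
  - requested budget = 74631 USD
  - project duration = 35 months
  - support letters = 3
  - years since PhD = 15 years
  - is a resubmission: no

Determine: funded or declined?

Atomic conditions:
  years since PhD between 5 years and 28 years: 15 in [5, 28] is true
  requested budget ≥ 1524324 USD: 74631 ≥ 1524324 is false
  PI h-index ≤ 70: 78 ≤ 70 is false
  IRB approval obtained: yes → true
  program area = physics: cs == physics is false
  mean reviewer score > 4.2: 3.9 > 4.2 is false
  project duration between 16 months and 22 months: 35 in [16, 22] is false
  institution type ∈ {PUI, R1, R2, national-lab}: PUI is in the set → true
  institutional cost-share > 60%: 41 > 60 is false
Combine:
[1.1.1] true OR false = true
[1.1.2] false AND true = false
[1.1] exactly-one(true, false) = true
[1.2.1.2] false OR false = false
[1.2.1] false OR false = false
[1.2.2.1] exactly-one(true, false) = true
[1.2.2] NOT true = false
[1.2] false OR false = false
[1] true → false = false
[root] NOT false = true
Overall: true → funded

Funded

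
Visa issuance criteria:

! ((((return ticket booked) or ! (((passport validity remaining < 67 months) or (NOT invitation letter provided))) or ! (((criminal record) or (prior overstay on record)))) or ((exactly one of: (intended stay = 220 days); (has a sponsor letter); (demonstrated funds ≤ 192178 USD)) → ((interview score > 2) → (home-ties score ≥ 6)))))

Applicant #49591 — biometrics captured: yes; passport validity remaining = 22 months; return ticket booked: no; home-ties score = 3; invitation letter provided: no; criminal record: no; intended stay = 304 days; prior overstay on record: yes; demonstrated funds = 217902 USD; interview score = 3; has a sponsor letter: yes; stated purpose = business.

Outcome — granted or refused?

Atomic conditions:
  return ticket booked: no → false
  passport validity remaining < 67 months: 22 < 67 is true
  NOT invitation letter provided: no → true
  criminal record: no → false
  prior overstay on record: yes → true
  intended stay = 220 days: 304 == 220 is false
  has a sponsor letter: yes → true
  demonstrated funds ≤ 192178 USD: 217902 ≤ 192178 is false
  interview score > 2: 3 > 2 is true
  home-ties score ≥ 6: 3 ≥ 6 is false
Combine:
[1.1.2.1] true OR true = true
[1.1.2] NOT true = false
[1.1.3.1] false OR true = true
[1.1.3] NOT true = false
[1.1] false OR false OR false = false
[1.2.1] exactly-one(false, true, false) = true
[1.2.2] true → false = false
[1.2] true → false = false
[1] false OR false = false
[root] NOT false = true
Overall: true → granted

Granted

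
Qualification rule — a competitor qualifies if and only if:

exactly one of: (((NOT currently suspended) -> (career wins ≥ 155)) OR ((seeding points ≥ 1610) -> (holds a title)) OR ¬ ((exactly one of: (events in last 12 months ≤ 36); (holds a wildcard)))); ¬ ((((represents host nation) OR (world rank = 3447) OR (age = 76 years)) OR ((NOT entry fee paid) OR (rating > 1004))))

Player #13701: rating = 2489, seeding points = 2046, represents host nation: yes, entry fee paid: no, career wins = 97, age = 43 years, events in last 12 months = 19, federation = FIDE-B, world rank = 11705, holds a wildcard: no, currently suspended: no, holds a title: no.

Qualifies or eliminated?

Eliminated

Atomic conditions:
  NOT currently suspended: no → true
  career wins ≥ 155: 97 ≥ 155 is false
  seeding points ≥ 1610: 2046 ≥ 1610 is true
  holds a title: no → false
  events in last 12 months ≤ 36: 19 ≤ 36 is true
  holds a wildcard: no → false
  represents host nation: yes → true
  world rank = 3447: 11705 == 3447 is false
  age = 76 years: 43 == 76 is false
  NOT entry fee paid: no → true
  rating > 1004: 2489 > 1004 is true
Combine:
[1.1] true → false = false
[1.2] true → false = false
[1.3.1] exactly-one(true, false) = true
[1.3] NOT true = false
[1] false OR false OR false = false
[2.1.1] true OR false OR false = true
[2.1.2] true OR true = true
[2.1] true OR true = true
[2] NOT true = false
[root] exactly-one(false, false) = false
Overall: false → eliminated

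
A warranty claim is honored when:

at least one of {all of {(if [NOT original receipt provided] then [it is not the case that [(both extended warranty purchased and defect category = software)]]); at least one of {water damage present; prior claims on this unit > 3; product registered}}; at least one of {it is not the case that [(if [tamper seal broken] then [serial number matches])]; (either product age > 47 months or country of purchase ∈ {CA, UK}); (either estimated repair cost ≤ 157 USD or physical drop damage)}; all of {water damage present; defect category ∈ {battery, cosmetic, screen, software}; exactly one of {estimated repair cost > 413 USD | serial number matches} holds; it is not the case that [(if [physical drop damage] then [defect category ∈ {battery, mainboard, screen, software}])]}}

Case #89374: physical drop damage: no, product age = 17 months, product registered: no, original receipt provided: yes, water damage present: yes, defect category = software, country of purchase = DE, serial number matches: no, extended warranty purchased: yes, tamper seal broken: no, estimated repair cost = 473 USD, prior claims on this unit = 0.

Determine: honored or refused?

Honored

Atomic conditions:
  NOT original receipt provided: yes → false
  extended warranty purchased: yes → true
  defect category = software: software == software is true
  water damage present: yes → true
  prior claims on this unit > 3: 0 > 3 is false
  product registered: no → false
  tamper seal broken: no → false
  serial number matches: no → false
  product age > 47 months: 17 > 47 is false
  country of purchase ∈ {CA, UK}: DE is not in the set → false
  estimated repair cost ≤ 157 USD: 473 ≤ 157 is false
  physical drop damage: no → false
  defect category ∈ {battery, cosmetic, screen, software}: software is in the set → true
  estimated repair cost > 413 USD: 473 > 413 is true
  defect category ∈ {battery, mainboard, screen, software}: software is in the set → true
Combine:
[1.1.2.1] true AND true = true
[1.1.2] NOT true = false
[1.1] false → false (antecedent false ⇒ implication holds) = true
[1.2] true OR false OR false = true
[1] true AND true = true
[2.1.1] false → false (antecedent false ⇒ implication holds) = true
[2.1] NOT true = false
[2.2] false OR false = false
[2.3] false OR false = false
[2] false OR false OR false = false
[3.3] exactly-one(true, false) = true
[3.4.1] false → true (antecedent false ⇒ implication holds) = true
[3.4] NOT true = false
[3] true AND true AND true AND false = false
[root] true OR false OR false = true
Overall: true → honored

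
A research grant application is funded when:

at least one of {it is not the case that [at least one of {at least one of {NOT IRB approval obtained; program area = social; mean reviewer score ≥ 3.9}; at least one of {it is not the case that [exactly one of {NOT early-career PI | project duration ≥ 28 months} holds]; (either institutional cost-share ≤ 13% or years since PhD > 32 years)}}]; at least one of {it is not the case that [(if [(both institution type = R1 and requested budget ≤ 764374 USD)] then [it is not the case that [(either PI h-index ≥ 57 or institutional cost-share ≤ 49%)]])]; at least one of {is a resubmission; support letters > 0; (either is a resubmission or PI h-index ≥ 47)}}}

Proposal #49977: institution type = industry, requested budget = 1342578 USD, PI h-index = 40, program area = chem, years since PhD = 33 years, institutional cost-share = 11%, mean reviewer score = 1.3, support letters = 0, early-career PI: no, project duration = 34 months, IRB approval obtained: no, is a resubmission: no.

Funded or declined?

Atomic conditions:
  NOT IRB approval obtained: no → true
  program area = social: chem == social is false
  mean reviewer score ≥ 3.9: 1.3 ≥ 3.9 is false
  NOT early-career PI: no → true
  project duration ≥ 28 months: 34 ≥ 28 is true
  institutional cost-share ≤ 13%: 11 ≤ 13 is true
  years since PhD > 32 years: 33 > 32 is true
  institution type = R1: industry == R1 is false
  requested budget ≤ 764374 USD: 1342578 ≤ 764374 is false
  PI h-index ≥ 57: 40 ≥ 57 is false
  institutional cost-share ≤ 49%: 11 ≤ 49 is true
  is a resubmission: no → false
  support letters > 0: 0 > 0 is false
  PI h-index ≥ 47: 40 ≥ 47 is false
Combine:
[1.1.1] true OR false OR false = true
[1.1.2.1.1] exactly-one(true, true) = false
[1.1.2.1] NOT false = true
[1.1.2.2] true OR true = true
[1.1.2] true OR true = true
[1.1] true OR true = true
[1] NOT true = false
[2.1.1.1] false AND false = false
[2.1.1.2.1] false OR true = true
[2.1.1.2] NOT true = false
[2.1.1] false → false (antecedent false ⇒ implication holds) = true
[2.1] NOT true = false
[2.2.3] false OR false = false
[2.2] false OR false OR false = false
[2] false OR false = false
[root] false OR false = false
Overall: false → declined

Declined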